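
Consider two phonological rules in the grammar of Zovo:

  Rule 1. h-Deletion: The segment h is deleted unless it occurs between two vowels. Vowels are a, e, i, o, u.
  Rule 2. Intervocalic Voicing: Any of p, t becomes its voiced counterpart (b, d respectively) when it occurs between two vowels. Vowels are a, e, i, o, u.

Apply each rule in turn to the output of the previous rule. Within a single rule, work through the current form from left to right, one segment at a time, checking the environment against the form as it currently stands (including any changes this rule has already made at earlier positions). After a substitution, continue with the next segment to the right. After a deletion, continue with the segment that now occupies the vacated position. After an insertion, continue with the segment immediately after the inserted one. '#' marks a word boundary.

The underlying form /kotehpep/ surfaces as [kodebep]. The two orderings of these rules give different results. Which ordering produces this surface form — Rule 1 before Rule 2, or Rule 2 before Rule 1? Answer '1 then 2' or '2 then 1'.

1 then 2

Order 1 then 2:
  1 h-Deletion: [kotehpep] → [kotepep]
  2 Intervocalic Voicing: [kotepep] → [kodebep]
  result: [kodebep]
Order 2 then 1:
  2 Intervocalic Voicing: [kotehpep] → [kodehpep]
  1 h-Deletion: [kodehpep] → [kodepep]
  result: [kodepep]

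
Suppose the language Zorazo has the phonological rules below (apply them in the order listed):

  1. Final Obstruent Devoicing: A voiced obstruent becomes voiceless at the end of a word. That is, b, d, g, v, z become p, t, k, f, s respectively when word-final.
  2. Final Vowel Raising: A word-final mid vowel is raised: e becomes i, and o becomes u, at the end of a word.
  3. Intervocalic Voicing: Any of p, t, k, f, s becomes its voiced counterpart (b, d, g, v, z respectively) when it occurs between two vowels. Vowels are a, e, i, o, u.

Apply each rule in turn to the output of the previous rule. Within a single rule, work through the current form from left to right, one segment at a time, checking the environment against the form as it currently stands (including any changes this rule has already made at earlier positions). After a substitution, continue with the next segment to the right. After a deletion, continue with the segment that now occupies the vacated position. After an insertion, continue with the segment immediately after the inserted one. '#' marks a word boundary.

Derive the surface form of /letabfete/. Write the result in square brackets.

[ledabfedi]

1 Final Obstruent Devoicing: no change — [letabfete]
2 Final Vowel Raising: [letabfete] → [letabfeti]
3 Intervocalic Voicing: [letabfeti] → [ledabfedi]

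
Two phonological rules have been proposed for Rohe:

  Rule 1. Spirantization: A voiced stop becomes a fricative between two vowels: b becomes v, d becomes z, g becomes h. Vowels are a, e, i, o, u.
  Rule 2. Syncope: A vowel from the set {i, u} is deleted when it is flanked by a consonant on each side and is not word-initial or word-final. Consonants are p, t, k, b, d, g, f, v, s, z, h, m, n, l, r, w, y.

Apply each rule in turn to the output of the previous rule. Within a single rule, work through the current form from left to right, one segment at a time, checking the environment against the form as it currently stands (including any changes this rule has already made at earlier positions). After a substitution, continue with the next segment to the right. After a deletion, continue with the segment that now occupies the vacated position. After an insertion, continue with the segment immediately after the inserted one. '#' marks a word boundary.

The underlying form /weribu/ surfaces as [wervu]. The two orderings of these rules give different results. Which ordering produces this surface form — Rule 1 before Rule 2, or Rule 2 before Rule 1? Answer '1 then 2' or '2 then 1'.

1 then 2

Order 1 then 2:
  1 Spirantization: [weribu] → [werivu]
  2 Syncope: [werivu] → [wervu]
  result: [wervu]
Order 2 then 1:
  2 Syncope: [weribu] → [werbu]
  1 Spirantization: no change — [werbu]
  result: [werbu]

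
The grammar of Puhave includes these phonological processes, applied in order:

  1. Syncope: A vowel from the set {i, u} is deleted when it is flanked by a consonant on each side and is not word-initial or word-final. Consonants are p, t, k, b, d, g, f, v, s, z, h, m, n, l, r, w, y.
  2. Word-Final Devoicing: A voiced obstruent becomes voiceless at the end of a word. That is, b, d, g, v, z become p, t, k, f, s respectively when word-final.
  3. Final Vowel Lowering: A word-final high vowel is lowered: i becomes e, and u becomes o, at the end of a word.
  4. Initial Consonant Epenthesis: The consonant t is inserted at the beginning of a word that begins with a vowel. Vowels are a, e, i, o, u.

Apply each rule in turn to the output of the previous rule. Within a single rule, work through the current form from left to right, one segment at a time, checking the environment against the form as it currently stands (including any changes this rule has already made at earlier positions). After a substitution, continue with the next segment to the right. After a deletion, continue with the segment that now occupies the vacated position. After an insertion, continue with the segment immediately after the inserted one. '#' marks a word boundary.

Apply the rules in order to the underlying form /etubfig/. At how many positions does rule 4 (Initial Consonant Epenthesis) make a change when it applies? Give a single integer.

1

1 Syncope: [etubfig] → [etbfg]
2 Word-Final Devoicing: [etbfg] → [etbfk]
3 Final Vowel Lowering: no change — [etbfk]
4 Initial Consonant Epenthesis: [etbfk] → [tetbfk]
Rule 4 changed 1 position(s).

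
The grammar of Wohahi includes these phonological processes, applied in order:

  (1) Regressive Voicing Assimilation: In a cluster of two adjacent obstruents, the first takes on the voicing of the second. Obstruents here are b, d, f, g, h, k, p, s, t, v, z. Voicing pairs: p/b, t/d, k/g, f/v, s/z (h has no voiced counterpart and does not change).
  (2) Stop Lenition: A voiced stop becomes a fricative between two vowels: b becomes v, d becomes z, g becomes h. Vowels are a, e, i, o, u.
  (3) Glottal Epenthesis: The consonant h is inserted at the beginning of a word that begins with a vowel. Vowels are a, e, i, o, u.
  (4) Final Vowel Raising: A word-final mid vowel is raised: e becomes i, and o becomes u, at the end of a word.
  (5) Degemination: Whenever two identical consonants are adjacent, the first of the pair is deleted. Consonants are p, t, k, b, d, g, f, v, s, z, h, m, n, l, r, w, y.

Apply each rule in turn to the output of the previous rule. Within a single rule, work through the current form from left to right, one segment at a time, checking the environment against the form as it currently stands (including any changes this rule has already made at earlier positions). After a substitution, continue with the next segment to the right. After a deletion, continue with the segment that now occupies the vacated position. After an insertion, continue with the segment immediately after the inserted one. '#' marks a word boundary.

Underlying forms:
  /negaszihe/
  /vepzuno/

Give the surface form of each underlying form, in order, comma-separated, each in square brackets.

/negaszihe/:
  (1) Regressive Voicing Assimilation: [negaszihe] → [negazzihe]
  (2) Stop Lenition: [negazzihe] → [nehazzihe]
  (3) Glottal Epenthesis: no change — [nehazzihe]
  (4) Final Vowel Raising: [nehazzihe] → [nehazzihi]
  (5) Degemination: [nehazzihi] → [nehazihi]
/vepzuno/:
  (1) Regressive Voicing Assimilation: [vepzuno] → [vebzuno]
  (2) Stop Lenition: no change — [vebzuno]
  (3) Glottal Epenthesis: no change — [vebzuno]
  (4) Final Vowel Raising: [vebzuno] → [vebzunu]
  (5) Degemination: no change — [vebzunu]

[nehazihi], [vebzunu]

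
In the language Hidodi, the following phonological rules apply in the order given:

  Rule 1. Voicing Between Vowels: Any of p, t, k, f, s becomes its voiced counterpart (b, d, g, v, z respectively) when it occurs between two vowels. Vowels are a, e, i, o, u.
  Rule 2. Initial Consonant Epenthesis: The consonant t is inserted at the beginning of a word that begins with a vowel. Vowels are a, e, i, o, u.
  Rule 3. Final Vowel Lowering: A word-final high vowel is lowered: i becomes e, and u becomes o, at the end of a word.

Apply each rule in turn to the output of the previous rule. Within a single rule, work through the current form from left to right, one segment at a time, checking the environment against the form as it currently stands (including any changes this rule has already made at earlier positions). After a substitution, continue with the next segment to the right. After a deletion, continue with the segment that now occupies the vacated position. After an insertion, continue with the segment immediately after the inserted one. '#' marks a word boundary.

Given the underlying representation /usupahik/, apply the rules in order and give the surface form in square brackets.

Rule 1 Voicing Between Vowels: [usupahik] → [uzubahik]
Rule 2 Initial Consonant Epenthesis: [uzubahik] → [tuzubahik]
Rule 3 Final Vowel Lowering: no change — [tuzubahik]

[tuzubahik]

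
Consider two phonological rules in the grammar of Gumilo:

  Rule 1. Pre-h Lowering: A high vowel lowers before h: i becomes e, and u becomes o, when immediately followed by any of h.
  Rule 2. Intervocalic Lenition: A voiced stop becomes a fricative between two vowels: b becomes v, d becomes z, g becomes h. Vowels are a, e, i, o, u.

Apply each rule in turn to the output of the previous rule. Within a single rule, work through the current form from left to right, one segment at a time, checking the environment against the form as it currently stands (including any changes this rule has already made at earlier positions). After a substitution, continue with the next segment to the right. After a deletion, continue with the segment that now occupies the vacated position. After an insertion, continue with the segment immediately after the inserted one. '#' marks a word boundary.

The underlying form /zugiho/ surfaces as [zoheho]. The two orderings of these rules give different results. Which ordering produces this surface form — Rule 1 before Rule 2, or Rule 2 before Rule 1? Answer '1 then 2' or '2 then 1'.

Order 1 then 2:
  1 Pre-h Lowering: [zugiho] → [zugeho]
  2 Intervocalic Lenition: [zugeho] → [zuheho]
  result: [zuheho]
Order 2 then 1:
  2 Intervocalic Lenition: [zugiho] → [zuhiho]
  1 Pre-h Lowering: [zuhiho] → [zoheho]
  result: [zoheho]

2 then 1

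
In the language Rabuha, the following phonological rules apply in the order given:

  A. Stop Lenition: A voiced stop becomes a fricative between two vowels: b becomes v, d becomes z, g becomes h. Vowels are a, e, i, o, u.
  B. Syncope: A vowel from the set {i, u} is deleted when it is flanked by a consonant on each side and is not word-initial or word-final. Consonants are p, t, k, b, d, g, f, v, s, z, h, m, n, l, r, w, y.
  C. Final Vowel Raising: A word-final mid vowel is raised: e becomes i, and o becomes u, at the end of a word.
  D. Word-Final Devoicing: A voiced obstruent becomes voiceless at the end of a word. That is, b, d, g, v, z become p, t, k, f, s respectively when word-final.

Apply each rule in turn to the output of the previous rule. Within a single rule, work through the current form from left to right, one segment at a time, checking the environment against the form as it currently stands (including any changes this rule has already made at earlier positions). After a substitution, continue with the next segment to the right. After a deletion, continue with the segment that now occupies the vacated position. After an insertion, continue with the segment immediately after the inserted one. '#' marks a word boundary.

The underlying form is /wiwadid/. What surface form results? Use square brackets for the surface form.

[wwazt]

A Stop Lenition: [wiwadid] → [wiwazid]
B Syncope: [wiwazid] → [wwazd]
C Final Vowel Raising: no change — [wwazd]
D Word-Final Devoicing: [wwazd] → [wwazt]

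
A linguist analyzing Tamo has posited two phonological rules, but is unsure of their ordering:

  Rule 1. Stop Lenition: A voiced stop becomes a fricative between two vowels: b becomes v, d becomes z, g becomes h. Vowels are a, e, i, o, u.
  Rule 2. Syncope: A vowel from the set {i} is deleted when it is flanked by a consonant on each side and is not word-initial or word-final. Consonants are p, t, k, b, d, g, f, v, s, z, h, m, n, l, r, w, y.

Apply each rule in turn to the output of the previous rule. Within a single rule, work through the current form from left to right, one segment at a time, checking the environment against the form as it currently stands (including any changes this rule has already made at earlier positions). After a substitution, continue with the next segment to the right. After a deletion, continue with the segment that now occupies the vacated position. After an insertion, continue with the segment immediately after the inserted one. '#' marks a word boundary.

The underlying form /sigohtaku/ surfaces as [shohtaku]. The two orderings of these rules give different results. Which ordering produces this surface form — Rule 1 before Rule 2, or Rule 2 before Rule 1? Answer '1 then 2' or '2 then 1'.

1 then 2

Order 1 then 2:
  1 Stop Lenition: [sigohtaku] → [sihohtaku]
  2 Syncope: [sihohtaku] → [shohtaku]
  result: [shohtaku]
Order 2 then 1:
  2 Syncope: [sigohtaku] → [sgohtaku]
  1 Stop Lenition: no change — [sgohtaku]
  result: [sgohtaku]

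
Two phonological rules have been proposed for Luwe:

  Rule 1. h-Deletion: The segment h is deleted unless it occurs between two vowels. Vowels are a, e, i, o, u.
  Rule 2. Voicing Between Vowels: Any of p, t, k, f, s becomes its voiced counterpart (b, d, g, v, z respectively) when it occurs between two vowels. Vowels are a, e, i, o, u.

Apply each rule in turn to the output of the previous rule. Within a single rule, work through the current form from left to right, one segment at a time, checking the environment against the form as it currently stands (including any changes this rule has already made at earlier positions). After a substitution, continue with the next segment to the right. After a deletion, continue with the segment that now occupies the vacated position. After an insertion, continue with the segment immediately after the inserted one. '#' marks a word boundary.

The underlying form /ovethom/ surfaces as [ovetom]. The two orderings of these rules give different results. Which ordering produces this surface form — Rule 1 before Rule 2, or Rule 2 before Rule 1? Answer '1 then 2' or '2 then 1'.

2 then 1

Order 1 then 2:
  1 h-Deletion: [ovethom] → [ovetom]
  2 Voicing Between Vowels: [ovetom] → [ovedom]
  result: [ovedom]
Order 2 then 1:
  2 Voicing Between Vowels: no change — [ovethom]
  1 h-Deletion: [ovethom] → [ovetom]
  result: [ovetom]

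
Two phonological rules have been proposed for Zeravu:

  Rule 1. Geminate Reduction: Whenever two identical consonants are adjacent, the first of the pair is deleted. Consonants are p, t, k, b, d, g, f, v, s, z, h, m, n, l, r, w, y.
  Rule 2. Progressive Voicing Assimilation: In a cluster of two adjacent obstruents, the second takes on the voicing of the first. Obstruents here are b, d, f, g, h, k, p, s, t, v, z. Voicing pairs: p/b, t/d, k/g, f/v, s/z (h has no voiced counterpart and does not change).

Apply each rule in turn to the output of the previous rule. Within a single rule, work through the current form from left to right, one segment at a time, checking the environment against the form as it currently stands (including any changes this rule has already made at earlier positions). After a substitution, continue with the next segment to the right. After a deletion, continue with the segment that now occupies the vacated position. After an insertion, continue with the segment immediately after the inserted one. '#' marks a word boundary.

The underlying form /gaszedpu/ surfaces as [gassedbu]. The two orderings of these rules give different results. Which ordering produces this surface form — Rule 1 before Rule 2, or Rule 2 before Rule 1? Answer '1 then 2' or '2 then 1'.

1 then 2

Order 1 then 2:
  1 Geminate Reduction: no change — [gaszedpu]
  2 Progressive Voicing Assimilation: [gaszedpu] → [gassedbu]
  result: [gassedbu]
Order 2 then 1:
  2 Progressive Voicing Assimilation: [gaszedpu] → [gassedbu]
  1 Geminate Reduction: [gassedbu] → [gasedbu]
  result: [gasedbu]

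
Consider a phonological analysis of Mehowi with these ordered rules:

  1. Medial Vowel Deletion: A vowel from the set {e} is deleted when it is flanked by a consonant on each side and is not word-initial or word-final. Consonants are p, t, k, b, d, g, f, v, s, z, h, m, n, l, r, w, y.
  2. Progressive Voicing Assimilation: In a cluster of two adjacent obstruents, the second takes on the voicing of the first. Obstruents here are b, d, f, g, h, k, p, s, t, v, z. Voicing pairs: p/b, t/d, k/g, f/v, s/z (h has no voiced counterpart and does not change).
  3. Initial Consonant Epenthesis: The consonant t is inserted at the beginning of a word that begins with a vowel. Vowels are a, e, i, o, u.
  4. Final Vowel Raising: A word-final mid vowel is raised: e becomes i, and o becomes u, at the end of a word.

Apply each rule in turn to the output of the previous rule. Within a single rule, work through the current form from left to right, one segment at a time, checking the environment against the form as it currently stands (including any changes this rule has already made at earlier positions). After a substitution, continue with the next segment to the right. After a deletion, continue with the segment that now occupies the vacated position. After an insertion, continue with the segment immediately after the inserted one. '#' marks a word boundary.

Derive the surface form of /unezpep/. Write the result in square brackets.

[tunzbb]

1 Medial Vowel Deletion: [unezpep] → [unzpp]
2 Progressive Voicing Assimilation: [unzpp] → [unzbb]
3 Initial Consonant Epenthesis: [unzbb] → [tunzbb]
4 Final Vowel Raising: no change — [tunzbb]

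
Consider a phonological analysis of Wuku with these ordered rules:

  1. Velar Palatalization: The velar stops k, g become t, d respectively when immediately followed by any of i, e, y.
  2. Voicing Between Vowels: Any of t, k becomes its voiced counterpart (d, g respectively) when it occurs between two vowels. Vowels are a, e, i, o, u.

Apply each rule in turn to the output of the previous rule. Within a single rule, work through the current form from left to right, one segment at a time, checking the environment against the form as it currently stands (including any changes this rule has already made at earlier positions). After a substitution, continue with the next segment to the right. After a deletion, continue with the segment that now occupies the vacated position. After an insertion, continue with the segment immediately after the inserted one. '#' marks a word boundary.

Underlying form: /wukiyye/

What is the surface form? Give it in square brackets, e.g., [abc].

[wudiyye]

1 Velar Palatalization: [wukiyye] → [wutiyye]
2 Voicing Between Vowels: [wutiyye] → [wudiyye]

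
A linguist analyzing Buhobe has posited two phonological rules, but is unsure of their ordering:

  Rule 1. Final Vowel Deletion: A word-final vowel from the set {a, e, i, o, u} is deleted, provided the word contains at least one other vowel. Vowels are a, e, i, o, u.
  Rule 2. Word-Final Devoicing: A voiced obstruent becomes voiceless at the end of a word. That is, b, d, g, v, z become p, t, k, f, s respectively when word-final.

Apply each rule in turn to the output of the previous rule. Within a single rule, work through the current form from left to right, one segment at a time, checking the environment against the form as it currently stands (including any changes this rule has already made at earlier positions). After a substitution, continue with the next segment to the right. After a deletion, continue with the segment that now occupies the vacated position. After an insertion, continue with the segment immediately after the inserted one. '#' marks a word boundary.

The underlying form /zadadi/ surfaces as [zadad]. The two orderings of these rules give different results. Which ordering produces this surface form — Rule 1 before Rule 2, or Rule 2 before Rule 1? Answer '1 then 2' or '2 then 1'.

Order 1 then 2:
  1 Final Vowel Deletion: [zadadi] → [zadad]
  2 Word-Final Devoicing: [zadad] → [zadat]
  result: [zadat]
Order 2 then 1:
  2 Word-Final Devoicing: no change — [zadadi]
  1 Final Vowel Deletion: [zadadi] → [zadad]
  result: [zadad]

2 then 1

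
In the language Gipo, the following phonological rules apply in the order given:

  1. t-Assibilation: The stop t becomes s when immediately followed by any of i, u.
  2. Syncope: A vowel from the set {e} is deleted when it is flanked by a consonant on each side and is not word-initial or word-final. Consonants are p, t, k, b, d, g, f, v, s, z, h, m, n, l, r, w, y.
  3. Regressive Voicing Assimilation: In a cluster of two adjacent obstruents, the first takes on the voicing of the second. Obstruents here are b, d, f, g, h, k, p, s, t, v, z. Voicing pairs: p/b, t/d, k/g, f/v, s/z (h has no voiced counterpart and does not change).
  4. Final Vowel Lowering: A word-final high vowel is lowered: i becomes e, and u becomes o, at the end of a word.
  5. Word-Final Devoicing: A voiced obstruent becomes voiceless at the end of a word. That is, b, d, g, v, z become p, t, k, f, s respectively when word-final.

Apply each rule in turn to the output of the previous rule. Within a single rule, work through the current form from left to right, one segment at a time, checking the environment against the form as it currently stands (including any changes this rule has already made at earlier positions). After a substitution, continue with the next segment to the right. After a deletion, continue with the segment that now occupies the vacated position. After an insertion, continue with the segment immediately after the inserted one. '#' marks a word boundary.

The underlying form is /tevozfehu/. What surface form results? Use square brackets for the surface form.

1 t-Assibilation: no change — [tevozfehu]
2 Syncope: [tevozfehu] → [tvozfhu]
3 Regressive Voicing Assimilation: [tvozfhu] → [dvosfhu]
4 Final Vowel Lowering: [dvosfhu] → [dvosfho]
5 Word-Final Devoicing: no change — [dvosfho]

[dvosfho]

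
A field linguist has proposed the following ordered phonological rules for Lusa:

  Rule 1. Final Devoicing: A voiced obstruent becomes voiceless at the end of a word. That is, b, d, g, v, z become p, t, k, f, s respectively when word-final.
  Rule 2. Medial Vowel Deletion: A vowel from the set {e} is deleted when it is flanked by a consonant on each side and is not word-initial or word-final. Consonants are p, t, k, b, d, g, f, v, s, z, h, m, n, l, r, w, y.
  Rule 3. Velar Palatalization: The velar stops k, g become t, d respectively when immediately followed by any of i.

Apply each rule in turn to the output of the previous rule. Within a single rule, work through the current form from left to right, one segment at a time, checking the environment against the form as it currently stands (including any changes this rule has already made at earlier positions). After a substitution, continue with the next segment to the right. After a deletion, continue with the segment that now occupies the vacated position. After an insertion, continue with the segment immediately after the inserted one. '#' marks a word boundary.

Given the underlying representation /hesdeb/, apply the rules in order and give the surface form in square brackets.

Rule 1 Final Devoicing: [hesdeb] → [hesdep]
Rule 2 Medial Vowel Deletion: [hesdep] → [hsdp]
Rule 3 Velar Palatalization: no change — [hsdp]

[hsdp]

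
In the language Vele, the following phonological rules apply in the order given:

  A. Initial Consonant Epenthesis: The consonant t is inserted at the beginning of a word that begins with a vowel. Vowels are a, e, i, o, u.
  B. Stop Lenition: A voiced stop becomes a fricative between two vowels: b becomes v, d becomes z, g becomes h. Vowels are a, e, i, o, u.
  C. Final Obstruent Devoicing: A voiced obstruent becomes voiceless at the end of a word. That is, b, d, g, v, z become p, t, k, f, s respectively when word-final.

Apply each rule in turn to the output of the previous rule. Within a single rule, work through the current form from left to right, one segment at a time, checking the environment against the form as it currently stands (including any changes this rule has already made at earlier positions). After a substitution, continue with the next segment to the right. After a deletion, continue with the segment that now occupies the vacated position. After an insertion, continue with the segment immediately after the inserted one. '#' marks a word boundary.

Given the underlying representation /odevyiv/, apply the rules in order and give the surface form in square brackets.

A Initial Consonant Epenthesis: [odevyiv] → [todevyiv]
B Stop Lenition: [todevyiv] → [tozevyiv]
C Final Obstruent Devoicing: [tozevyiv] → [tozevyif]

[tozevyif]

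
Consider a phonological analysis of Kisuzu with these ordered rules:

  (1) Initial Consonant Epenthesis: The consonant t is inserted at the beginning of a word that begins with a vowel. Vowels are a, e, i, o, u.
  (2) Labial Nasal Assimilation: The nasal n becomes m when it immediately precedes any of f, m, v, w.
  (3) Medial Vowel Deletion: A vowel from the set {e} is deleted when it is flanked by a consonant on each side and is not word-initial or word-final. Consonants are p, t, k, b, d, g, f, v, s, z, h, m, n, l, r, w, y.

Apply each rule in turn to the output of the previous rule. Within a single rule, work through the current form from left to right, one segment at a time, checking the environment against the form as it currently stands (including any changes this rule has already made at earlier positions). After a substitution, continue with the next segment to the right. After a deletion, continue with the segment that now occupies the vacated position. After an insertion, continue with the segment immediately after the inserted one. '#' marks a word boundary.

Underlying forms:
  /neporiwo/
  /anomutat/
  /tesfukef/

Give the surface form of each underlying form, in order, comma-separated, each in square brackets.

[nporiwo], [tanomutat], [tsfukf]

/neporiwo/:
  (1) Initial Consonant Epenthesis: no change — [neporiwo]
  (2) Labial Nasal Assimilation: no change — [neporiwo]
  (3) Medial Vowel Deletion: [neporiwo] → [nporiwo]
/anomutat/:
  (1) Initial Consonant Epenthesis: [anomutat] → [tanomutat]
  (2) Labial Nasal Assimilation: no change — [tanomutat]
  (3) Medial Vowel Deletion: no change — [tanomutat]
/tesfukef/:
  (1) Initial Consonant Epenthesis: no change — [tesfukef]
  (2) Labial Nasal Assimilation: no change — [tesfukef]
  (3) Medial Vowel Deletion: [tesfukef] → [tsfukf]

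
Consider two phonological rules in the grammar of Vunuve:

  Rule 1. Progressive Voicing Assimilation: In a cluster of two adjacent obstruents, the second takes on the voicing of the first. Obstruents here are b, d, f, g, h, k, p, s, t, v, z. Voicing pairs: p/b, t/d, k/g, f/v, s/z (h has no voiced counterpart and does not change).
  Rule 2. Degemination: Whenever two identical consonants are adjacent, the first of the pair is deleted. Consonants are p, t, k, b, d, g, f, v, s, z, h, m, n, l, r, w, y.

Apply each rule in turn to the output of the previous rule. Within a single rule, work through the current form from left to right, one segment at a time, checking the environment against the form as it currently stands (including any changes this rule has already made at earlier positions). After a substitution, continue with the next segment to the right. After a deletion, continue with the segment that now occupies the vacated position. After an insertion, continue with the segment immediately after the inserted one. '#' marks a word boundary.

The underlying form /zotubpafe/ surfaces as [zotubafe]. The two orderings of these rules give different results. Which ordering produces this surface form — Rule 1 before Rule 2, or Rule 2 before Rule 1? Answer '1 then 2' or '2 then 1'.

1 then 2

Order 1 then 2:
  1 Progressive Voicing Assimilation: [zotubpafe] → [zotubbafe]
  2 Degemination: [zotubbafe] → [zotubafe]
  result: [zotubafe]
Order 2 then 1:
  2 Degemination: no change — [zotubpafe]
  1 Progressive Voicing Assimilation: [zotubpafe] → [zotubbafe]
  result: [zotubbafe]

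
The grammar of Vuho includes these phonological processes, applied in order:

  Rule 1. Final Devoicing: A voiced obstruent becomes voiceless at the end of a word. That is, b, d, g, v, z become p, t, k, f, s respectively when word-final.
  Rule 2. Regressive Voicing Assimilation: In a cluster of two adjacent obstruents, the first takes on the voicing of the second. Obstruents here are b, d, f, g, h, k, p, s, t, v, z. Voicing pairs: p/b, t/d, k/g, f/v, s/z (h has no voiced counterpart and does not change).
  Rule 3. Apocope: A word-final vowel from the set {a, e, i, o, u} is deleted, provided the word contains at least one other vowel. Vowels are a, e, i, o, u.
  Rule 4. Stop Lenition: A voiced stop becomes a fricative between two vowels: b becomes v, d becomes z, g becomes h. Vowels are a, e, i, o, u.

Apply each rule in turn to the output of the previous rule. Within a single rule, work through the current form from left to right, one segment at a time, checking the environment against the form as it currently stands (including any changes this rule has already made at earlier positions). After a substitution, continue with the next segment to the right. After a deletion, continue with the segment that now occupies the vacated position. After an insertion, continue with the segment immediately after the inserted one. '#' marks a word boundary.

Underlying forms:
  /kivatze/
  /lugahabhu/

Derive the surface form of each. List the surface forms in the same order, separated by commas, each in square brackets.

/kivatze/:
  Rule 1 Final Devoicing: no change — [kivatze]
  Rule 2 Regressive Voicing Assimilation: [kivatze] → [kivadze]
  Rule 3 Apocope: [kivadze] → [kivadz]
  Rule 4 Stop Lenition: no change — [kivadz]
/lugahabhu/:
  Rule 1 Final Devoicing: no change — [lugahabhu]
  Rule 2 Regressive Voicing Assimilation: [lugahabhu] → [lugahaphu]
  Rule 3 Apocope: [lugahaphu] → [lugahaph]
  Rule 4 Stop Lenition: [lugahaph] → [luhahaph]

[kivadz], [luhahaph]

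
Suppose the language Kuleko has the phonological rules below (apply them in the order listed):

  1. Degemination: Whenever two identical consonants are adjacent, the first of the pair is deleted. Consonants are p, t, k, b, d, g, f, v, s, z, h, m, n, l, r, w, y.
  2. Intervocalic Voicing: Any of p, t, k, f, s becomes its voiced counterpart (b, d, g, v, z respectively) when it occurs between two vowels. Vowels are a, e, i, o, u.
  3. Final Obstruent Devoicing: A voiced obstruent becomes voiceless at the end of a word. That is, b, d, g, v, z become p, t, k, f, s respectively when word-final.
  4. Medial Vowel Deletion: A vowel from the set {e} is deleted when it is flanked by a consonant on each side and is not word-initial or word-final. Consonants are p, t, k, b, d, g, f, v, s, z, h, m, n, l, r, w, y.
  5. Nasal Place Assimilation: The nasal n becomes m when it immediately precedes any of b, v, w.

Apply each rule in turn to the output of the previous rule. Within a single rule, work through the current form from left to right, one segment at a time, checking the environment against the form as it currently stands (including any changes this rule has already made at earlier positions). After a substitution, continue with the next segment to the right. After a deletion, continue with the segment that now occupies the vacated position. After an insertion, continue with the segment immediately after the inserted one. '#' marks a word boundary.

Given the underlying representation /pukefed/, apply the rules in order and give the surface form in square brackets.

1 Degemination: no change — [pukefed]
2 Intervocalic Voicing: [pukefed] → [pugeved]
3 Final Obstruent Devoicing: [pugeved] → [pugevet]
4 Medial Vowel Deletion: [pugevet] → [pugvt]
5 Nasal Place Assimilation: no change — [pugvt]

[pugvt]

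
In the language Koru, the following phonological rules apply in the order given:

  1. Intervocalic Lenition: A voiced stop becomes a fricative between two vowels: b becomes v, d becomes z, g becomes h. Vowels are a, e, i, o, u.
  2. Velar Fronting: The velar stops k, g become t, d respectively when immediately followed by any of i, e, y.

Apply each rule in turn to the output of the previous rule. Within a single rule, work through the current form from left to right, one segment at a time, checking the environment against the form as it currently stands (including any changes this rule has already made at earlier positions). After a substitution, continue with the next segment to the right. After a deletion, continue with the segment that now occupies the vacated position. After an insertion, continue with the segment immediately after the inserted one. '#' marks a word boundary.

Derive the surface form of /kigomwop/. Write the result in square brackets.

[tihomwop]

1 Intervocalic Lenition: [kigomwop] → [kihomwop]
2 Velar Fronting: [kihomwop] → [tihomwop]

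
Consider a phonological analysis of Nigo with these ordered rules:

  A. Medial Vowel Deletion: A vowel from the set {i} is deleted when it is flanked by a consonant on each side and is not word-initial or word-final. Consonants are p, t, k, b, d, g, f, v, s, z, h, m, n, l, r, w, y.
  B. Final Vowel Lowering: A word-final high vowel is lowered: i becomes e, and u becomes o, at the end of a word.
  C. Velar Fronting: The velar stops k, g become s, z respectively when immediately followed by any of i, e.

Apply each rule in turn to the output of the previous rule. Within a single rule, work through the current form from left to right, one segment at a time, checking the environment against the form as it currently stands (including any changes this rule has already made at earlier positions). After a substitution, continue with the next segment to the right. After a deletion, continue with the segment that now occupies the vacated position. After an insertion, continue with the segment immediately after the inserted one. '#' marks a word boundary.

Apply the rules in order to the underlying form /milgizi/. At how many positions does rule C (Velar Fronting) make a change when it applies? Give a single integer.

0

A Medial Vowel Deletion: [milgizi] → [mlgzi]
B Final Vowel Lowering: [mlgzi] → [mlgze]
C Velar Fronting: no change — [mlgze]
Rule C changed 0 position(s).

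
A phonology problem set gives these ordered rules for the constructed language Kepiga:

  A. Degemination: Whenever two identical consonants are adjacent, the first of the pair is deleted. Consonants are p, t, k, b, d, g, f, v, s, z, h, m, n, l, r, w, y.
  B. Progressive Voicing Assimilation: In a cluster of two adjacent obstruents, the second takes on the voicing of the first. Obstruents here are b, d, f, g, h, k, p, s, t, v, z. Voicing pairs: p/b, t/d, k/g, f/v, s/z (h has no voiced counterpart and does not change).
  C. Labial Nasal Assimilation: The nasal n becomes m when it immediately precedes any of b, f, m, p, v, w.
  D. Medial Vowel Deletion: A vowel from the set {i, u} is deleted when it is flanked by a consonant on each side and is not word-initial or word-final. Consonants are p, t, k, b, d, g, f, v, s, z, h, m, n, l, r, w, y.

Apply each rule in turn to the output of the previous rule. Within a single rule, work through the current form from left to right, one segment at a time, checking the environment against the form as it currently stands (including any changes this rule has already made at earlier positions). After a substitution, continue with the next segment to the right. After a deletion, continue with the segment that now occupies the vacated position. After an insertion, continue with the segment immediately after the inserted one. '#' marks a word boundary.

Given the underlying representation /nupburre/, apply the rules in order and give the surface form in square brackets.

[nppre]

A Degemination: [nupburre] → [nupbure]
B Progressive Voicing Assimilation: [nupbure] → [nuppure]
C Labial Nasal Assimilation: no change — [nuppure]
D Medial Vowel Deletion: [nuppure] → [nppre]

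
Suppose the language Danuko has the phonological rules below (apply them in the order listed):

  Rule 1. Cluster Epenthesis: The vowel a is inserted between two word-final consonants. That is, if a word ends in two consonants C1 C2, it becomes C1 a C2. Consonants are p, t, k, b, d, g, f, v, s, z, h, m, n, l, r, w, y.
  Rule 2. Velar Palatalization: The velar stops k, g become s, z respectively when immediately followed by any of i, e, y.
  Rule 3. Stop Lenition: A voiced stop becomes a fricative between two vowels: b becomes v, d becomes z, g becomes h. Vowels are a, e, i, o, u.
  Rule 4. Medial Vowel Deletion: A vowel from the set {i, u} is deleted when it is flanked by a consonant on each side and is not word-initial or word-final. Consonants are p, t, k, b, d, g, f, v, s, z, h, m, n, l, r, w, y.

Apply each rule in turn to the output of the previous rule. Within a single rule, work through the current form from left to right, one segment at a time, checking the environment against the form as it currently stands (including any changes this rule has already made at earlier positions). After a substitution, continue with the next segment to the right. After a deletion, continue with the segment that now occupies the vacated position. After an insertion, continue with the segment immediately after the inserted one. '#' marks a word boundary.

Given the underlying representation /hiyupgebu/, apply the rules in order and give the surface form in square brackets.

[hypzevu]

Rule 1 Cluster Epenthesis: no change — [hiyupgebu]
Rule 2 Velar Palatalization: [hiyupgebu] → [hiyupzebu]
Rule 3 Stop Lenition: [hiyupzebu] → [hiyupzevu]
Rule 4 Medial Vowel Deletion: [hiyupzevu] → [hypzevu]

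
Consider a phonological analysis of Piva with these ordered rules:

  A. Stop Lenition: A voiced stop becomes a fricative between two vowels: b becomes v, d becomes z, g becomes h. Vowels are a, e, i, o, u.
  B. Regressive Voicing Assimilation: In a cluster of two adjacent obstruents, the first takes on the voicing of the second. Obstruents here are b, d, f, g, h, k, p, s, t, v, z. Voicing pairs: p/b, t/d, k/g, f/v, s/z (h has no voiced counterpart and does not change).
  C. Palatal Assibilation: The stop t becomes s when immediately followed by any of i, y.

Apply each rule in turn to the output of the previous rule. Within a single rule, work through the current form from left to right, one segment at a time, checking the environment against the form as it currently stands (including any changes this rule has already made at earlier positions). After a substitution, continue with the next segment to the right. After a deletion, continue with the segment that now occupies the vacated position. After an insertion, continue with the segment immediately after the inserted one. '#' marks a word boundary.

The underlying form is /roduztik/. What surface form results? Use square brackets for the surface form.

[rozussik]

A Stop Lenition: [roduztik] → [rozuztik]
B Regressive Voicing Assimilation: [rozuztik] → [rozustik]
C Palatal Assibilation: [rozustik] → [rozussik]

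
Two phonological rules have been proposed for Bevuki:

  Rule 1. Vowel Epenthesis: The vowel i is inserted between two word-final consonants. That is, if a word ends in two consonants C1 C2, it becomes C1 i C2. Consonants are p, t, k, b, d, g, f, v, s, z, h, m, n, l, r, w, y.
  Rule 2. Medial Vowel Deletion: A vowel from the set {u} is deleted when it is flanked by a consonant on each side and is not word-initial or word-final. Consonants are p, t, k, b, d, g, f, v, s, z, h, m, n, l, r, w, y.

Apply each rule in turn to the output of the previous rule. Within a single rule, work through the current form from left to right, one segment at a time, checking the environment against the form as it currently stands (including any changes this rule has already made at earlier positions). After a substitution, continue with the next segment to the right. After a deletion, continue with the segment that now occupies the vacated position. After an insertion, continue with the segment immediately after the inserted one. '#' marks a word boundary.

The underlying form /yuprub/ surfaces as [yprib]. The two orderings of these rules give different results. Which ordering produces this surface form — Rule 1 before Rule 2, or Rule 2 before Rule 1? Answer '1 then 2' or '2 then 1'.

2 then 1

Order 1 then 2:
  1 Vowel Epenthesis: no change — [yuprub]
  2 Medial Vowel Deletion: [yuprub] → [yprb]
  result: [yprb]
Order 2 then 1:
  2 Medial Vowel Deletion: [yuprub] → [yprb]
  1 Vowel Epenthesis: [yprb] → [yprib]
  result: [yprib]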